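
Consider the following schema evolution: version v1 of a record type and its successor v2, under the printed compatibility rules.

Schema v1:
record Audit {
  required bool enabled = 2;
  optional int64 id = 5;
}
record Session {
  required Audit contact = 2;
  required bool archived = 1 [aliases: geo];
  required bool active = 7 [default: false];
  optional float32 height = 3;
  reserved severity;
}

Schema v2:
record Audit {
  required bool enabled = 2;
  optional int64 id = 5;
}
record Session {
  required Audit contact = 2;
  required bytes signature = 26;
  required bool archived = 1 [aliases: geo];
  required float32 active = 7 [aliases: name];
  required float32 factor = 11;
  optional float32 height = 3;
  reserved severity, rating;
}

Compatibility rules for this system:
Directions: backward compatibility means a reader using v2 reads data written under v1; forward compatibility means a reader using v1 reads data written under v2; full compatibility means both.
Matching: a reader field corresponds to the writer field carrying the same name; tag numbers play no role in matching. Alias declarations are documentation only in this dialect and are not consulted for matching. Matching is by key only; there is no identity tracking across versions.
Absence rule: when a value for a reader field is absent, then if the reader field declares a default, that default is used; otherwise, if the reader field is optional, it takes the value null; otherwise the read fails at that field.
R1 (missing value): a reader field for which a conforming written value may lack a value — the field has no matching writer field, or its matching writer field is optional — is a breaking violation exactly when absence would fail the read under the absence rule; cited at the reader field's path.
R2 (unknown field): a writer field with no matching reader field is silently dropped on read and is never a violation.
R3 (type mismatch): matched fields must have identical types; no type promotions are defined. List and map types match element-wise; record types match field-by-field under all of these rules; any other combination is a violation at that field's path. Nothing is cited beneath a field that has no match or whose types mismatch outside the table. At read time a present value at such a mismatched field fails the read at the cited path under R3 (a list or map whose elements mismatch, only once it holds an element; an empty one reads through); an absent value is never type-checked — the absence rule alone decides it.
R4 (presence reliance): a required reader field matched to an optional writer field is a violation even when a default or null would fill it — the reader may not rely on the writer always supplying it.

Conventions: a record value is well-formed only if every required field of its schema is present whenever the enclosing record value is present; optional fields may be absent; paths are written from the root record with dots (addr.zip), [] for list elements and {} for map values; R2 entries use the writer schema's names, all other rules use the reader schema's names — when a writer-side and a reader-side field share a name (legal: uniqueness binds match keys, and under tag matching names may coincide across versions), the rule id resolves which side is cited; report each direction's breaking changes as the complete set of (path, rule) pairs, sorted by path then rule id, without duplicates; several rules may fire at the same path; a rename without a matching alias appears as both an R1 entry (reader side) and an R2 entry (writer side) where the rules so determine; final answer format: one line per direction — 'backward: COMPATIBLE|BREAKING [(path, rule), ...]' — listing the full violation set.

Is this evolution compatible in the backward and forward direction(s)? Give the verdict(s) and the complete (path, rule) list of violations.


arrows below run writer -> reader for Session
backward pass over Session, reader schema v2, writer schema v1:
  contact <- contact (Audit -> Audit, writer required)
  signature has no writer counterpart
  archived <- archived (bool -> bool, writer required)
  active <- active (bool -> float32, writer required)
  factor has no writer counterpart
  height <- height (float32 -> float32, writer optional)
  contact.enabled <- contact.enabled (bool -> bool, writer required)
  contact.id <- contact.id (int64 -> int64, writer optional)
  R3 fires at active
  R1 fires at factor
  R1 fires at signature
  => backward verdict for Session: BREAKING, 3 violation(s)
forward pass over Session, reader schema v1, writer schema v2:
  contact <- contact (Audit -> Audit, writer required)
  archived <- archived (bool -> bool, writer required)
  active <- active (float32 -> bool, writer required)
  height <- height (float32 -> float32, writer optional)
  writer field signature has no reader counterpart
  writer field factor has no reader counterpart
  contact.enabled <- contact.enabled (bool -> bool, writer required)
  contact.id <- contact.id (int64 -> int64, writer optional)
  R3 fires at active
  => forward verdict for Session: BREAKING, 1 violation(s)

backward: BREAKING [(active, R3), (factor, R1), (signature, R1)]; forward: BREAKING [(active, R3)]


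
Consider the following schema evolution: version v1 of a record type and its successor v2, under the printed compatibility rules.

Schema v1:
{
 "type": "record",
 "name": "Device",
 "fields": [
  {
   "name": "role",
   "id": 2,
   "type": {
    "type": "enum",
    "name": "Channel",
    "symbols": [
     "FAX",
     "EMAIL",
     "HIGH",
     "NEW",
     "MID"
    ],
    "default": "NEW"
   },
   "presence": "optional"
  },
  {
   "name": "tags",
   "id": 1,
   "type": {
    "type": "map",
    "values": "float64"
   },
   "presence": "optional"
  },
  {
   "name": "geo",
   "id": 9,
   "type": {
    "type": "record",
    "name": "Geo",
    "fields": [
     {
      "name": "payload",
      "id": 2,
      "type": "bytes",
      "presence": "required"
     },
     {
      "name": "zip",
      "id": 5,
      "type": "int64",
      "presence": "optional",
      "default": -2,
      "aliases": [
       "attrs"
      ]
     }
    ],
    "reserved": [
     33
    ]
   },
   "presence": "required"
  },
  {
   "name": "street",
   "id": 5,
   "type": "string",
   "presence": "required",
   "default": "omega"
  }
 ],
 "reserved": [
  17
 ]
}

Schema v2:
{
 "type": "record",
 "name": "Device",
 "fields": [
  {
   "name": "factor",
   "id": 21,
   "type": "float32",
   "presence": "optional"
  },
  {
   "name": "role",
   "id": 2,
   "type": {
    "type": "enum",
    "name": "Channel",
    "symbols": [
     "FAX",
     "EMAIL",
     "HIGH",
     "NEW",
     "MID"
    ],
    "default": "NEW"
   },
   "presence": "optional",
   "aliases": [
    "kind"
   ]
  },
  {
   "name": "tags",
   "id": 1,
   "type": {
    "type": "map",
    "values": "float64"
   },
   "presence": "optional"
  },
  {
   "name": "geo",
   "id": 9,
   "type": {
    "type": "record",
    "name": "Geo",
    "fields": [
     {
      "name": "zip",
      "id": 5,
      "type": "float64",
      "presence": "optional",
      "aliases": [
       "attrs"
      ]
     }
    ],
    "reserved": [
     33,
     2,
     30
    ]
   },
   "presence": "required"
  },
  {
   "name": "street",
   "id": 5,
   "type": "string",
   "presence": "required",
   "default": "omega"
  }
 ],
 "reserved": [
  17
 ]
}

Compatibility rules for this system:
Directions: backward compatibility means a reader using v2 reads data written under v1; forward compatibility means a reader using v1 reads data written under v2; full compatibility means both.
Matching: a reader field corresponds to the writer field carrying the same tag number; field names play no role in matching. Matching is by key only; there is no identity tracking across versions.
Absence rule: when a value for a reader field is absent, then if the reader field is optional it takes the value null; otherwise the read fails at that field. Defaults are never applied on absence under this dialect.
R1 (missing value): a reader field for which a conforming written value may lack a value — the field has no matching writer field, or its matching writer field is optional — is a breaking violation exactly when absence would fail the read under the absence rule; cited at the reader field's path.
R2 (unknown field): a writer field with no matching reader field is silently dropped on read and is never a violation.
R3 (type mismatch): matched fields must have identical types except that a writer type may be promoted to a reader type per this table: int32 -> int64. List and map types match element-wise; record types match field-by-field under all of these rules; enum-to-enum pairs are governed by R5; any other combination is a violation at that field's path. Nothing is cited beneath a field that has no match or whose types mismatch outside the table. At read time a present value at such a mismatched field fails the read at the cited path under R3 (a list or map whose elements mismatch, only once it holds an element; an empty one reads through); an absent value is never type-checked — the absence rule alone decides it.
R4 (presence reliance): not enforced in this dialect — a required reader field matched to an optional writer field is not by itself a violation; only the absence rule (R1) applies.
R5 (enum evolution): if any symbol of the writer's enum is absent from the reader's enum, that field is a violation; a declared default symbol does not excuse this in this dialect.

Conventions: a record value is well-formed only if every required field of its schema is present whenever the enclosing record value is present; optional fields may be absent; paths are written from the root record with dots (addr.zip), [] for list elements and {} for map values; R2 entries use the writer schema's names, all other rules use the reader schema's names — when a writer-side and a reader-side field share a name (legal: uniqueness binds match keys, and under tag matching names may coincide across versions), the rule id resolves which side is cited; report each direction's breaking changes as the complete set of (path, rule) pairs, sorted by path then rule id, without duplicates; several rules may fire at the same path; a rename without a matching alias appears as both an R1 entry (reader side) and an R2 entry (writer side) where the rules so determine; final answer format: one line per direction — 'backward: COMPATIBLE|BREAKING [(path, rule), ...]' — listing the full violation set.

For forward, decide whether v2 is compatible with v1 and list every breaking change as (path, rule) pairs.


forward: BREAKING [(geo.payload, R1), (geo.zip, R3)]

in Device below, arrows point writer -> reader
forward on Device — v1 reading data written by v2:
  writer optional, Channel -> Channel: reader role maps from writer role
  writer optional, map<string, float64> -> map<string, float64>: reader tags maps from writer tags
  writer required, Geo -> Geo: reader geo maps from writer geo
  writer required, string -> string: reader street maps from writer street
  writer factor: unknown to reader
  geo.payload: no writer-side match
  writer optional, float64 -> int64: reader geo.zip maps from writer geo.zip
  breaking: (geo.payload, R1)
  breaking: (geo.zip, R3)
  forward on Device therefore BREAKING (2)
remaining Device differences; none change what is asked:
  added field factor to record Device: optional float32, tag 21 (in v2 it sits immediately before role) -> no rule fires on it in Device's dialect; the asked verdict holds


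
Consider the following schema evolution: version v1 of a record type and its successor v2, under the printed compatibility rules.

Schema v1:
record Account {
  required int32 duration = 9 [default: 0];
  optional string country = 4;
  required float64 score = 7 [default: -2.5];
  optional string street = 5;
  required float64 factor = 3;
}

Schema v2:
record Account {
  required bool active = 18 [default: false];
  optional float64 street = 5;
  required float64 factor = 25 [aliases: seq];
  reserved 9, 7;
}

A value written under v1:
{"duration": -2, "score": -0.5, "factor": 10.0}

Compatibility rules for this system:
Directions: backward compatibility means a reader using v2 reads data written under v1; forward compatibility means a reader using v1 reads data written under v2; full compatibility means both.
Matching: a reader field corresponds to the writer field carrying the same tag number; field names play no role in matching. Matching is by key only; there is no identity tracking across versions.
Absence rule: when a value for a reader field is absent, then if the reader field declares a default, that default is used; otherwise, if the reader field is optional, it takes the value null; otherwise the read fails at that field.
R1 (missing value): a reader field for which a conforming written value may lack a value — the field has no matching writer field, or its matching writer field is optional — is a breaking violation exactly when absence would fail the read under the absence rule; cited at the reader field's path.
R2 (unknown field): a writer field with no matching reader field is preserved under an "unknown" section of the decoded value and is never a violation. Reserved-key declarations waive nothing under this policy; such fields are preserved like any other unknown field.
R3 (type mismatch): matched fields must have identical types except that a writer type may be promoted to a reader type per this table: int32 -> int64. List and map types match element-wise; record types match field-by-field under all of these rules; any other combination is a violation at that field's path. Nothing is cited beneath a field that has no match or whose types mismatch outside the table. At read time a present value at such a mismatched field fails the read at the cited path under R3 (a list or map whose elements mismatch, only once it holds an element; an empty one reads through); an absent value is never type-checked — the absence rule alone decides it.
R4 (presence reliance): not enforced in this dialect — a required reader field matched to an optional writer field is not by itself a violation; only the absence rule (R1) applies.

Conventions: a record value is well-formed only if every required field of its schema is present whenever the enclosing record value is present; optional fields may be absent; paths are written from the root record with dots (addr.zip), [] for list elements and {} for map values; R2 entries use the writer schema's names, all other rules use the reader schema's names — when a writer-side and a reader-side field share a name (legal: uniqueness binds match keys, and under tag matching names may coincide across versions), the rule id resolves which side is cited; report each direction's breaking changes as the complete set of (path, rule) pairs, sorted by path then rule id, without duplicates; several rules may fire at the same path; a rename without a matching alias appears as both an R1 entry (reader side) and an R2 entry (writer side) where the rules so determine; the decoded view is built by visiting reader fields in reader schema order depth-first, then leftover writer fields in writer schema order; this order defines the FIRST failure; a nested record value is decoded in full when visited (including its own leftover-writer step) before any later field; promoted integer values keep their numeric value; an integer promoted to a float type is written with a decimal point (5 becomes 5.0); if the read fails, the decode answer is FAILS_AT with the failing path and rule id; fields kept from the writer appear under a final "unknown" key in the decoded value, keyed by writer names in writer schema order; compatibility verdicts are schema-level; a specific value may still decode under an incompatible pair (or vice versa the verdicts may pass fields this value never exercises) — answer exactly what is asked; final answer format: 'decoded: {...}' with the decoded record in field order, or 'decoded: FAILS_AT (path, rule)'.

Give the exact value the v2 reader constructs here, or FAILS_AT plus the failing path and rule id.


the writer's type comes first in each Account pair
decode (reader v2):
  active := false (absent -> default)
  street := null (absent, optional -> null)
  read fails at factor under R1 (no fill)
  => FAILS_AT (factor, R1)
remaining Account differences; none change what is asked:
  added field active to record Account: required bool, tag 18, default false (in v2 it sits immediately before street) -> inert under this dialect — no rule fires on Account and the result does not move
  removed field duration from record Account (its key 9 joins the reserved list) -> inert under this dialect — no rule fires on Account and the result does not move
  removed field country from record Account -> inert under this dialect — no rule fires on Account and the result does not move
  field street in record Account: type string changed to float64 -> matters for Account compatibility verdicts, not for this value's decode
  removed field score from record Account (its key 7 joins the reserved list) -> inert under this dialect — no rule fires on Account and the result does not move

decoded: FAILS_AT (factor, R1)


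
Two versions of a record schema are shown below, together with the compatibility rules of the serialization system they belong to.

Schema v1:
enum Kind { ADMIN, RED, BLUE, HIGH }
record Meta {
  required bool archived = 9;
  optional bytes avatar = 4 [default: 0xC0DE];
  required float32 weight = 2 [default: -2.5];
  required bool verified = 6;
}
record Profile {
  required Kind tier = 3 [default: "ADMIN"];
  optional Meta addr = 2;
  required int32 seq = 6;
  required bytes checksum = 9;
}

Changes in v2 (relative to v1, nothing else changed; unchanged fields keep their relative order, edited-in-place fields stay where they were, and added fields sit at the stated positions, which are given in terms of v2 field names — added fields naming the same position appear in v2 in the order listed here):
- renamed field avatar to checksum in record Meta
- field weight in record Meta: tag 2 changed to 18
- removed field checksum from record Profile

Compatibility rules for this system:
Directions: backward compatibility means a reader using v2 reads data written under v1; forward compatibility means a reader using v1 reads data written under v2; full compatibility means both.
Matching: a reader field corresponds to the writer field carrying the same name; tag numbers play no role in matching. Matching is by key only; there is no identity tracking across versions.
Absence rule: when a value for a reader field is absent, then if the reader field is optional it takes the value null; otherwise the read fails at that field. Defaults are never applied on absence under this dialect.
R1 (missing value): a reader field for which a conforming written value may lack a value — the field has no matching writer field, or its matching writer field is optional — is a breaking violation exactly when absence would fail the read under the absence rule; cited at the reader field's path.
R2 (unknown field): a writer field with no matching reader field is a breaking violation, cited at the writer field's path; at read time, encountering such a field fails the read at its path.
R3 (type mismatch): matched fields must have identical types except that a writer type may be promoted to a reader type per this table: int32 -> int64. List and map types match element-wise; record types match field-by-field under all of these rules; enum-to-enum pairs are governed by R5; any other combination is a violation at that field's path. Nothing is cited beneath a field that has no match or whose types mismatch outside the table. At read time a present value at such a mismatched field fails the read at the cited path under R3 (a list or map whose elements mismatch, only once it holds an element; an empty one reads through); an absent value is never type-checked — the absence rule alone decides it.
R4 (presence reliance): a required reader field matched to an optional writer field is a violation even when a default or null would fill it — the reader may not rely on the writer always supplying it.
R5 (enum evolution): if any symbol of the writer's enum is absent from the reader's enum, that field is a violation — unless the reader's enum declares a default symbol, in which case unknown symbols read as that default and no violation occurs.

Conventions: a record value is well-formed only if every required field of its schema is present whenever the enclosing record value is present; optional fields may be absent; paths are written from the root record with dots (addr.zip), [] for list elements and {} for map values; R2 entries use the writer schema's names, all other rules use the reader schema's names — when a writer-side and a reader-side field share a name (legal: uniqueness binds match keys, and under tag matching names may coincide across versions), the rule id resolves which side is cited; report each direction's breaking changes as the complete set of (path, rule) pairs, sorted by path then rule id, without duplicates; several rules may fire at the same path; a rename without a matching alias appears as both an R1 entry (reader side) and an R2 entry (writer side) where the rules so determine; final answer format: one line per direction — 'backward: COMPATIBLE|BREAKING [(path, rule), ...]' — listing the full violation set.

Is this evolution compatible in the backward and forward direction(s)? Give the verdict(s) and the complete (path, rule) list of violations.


each type pair in Profile: writer, then reader
backward on Profile — v2 reading data written by v1:
  tier: Kind -> Kind, writer required; from tier
  addr: Meta -> Meta, writer optional; from addr
  seq: int32 -> int32, writer required; from seq
  checksum (writer side), unknown to reader
  addr.archived: bool -> bool, writer required; from addr.archived
  addr.checksum: no writer-side match
  addr.weight: float32 -> float32, writer required; from addr.weight
  addr.verified: bool -> bool, writer required; from addr.verified
  addr.avatar (writer side), unknown to reader
  R2 fires at addr.avatar
  R2 fires at checksum
  => 2 violation(s): backward is BREAKING for Profile
forward on Profile — v1 reading data written by v2:
  tier: Kind -> Kind, writer required; from tier
  addr: Meta -> Meta, writer optional; from addr
  seq: int32 -> int32, writer required; from seq
  checksum: no writer-side match
  addr.archived: bool -> bool, writer required; from addr.archived
  addr.avatar: no writer-side match
  addr.weight: float32 -> float32, writer required; from addr.weight
  addr.verified: bool -> bool, writer required; from addr.verified
  addr.checksum (writer side), unknown to reader
  R2 fires at addr.checksum
  R1 fires at checksum
  => 2 violation(s): forward is BREAKING for Profile

backward: BREAKING [(addr.avatar, R2), (checksum, R2)]; forward: BREAKING [(addr.checksum, R2), (checksum, R1)]


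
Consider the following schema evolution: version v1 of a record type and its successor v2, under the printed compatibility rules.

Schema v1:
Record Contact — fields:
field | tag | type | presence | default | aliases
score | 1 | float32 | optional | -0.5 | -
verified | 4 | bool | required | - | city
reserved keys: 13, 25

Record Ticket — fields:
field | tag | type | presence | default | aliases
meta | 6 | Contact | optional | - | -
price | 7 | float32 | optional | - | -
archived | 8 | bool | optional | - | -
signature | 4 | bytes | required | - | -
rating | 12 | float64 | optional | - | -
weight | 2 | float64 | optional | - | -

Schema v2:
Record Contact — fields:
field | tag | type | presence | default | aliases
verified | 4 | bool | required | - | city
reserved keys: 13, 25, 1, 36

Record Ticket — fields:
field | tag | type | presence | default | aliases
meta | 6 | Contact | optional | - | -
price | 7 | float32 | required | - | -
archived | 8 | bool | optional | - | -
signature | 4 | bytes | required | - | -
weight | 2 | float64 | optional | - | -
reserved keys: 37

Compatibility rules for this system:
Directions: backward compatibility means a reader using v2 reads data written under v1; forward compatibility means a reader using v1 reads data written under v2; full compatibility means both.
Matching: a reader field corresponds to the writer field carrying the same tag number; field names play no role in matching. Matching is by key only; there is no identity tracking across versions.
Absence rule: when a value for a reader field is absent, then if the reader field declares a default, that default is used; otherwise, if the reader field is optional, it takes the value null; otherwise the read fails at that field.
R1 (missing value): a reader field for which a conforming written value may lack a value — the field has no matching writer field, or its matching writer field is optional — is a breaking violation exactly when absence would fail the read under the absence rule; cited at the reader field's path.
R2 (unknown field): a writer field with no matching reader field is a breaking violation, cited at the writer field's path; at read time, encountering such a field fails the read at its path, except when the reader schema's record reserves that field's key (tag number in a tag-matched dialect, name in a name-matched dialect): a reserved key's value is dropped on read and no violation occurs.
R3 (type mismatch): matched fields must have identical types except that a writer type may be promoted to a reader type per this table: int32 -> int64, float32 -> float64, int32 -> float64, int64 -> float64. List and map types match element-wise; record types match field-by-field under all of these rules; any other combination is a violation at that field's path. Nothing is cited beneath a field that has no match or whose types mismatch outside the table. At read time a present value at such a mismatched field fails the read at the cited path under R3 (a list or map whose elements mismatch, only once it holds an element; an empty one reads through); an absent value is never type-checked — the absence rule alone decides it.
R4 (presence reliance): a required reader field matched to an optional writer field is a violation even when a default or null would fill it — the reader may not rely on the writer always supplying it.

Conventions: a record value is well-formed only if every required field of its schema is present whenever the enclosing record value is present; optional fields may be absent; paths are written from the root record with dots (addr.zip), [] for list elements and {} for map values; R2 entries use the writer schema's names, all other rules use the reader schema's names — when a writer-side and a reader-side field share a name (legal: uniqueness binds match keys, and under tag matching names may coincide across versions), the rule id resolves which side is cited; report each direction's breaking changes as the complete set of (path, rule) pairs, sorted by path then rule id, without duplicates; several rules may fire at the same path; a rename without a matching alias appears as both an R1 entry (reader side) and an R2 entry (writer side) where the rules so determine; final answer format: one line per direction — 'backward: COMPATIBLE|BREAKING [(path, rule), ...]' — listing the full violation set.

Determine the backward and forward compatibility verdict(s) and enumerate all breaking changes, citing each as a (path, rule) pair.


each type pair in Ticket: writer, then reader
checking backward for Ticket: reader v2 against writer v1:
  meta: paired with writer meta (Contact -> Contact; writer optional)
  price: paired with writer price (float32 -> float32; writer optional)
  archived: paired with writer archived (bool -> bool; writer optional)
  signature: paired with writer signature (bytes -> bytes; writer required)
  weight: paired with writer weight (float64 -> float64; writer optional)
  writer rating: unknown to reader
  meta.verified: paired with writer meta.verified (bool -> bool; writer required)
  writer meta.score: unknown to reader
  R1 fires at price
  R4 fires at price
  R2 fires at rating
  => 3 violation(s): backward is BREAKING for Ticket
checking forward for Ticket: reader v1 against writer v2:
  meta: paired with writer meta (Contact -> Contact; writer optional)
  price: paired with writer price (float32 -> float32; writer required)
  archived: paired with writer archived (bool -> bool; writer optional)
  signature: paired with writer signature (bytes -> bytes; writer required)
  rating has no writer counterpart
  weight: paired with writer weight (float64 -> float64; writer optional)
  meta.score has no writer counterpart
  meta.verified: paired with writer meta.verified (bool -> bool; writer required)
  => no violations; forward on Ticket: COMPATIBLE

backward: BREAKING [(price, R1), (price, R4), (rating, R2)]; forward: COMPATIBLE []


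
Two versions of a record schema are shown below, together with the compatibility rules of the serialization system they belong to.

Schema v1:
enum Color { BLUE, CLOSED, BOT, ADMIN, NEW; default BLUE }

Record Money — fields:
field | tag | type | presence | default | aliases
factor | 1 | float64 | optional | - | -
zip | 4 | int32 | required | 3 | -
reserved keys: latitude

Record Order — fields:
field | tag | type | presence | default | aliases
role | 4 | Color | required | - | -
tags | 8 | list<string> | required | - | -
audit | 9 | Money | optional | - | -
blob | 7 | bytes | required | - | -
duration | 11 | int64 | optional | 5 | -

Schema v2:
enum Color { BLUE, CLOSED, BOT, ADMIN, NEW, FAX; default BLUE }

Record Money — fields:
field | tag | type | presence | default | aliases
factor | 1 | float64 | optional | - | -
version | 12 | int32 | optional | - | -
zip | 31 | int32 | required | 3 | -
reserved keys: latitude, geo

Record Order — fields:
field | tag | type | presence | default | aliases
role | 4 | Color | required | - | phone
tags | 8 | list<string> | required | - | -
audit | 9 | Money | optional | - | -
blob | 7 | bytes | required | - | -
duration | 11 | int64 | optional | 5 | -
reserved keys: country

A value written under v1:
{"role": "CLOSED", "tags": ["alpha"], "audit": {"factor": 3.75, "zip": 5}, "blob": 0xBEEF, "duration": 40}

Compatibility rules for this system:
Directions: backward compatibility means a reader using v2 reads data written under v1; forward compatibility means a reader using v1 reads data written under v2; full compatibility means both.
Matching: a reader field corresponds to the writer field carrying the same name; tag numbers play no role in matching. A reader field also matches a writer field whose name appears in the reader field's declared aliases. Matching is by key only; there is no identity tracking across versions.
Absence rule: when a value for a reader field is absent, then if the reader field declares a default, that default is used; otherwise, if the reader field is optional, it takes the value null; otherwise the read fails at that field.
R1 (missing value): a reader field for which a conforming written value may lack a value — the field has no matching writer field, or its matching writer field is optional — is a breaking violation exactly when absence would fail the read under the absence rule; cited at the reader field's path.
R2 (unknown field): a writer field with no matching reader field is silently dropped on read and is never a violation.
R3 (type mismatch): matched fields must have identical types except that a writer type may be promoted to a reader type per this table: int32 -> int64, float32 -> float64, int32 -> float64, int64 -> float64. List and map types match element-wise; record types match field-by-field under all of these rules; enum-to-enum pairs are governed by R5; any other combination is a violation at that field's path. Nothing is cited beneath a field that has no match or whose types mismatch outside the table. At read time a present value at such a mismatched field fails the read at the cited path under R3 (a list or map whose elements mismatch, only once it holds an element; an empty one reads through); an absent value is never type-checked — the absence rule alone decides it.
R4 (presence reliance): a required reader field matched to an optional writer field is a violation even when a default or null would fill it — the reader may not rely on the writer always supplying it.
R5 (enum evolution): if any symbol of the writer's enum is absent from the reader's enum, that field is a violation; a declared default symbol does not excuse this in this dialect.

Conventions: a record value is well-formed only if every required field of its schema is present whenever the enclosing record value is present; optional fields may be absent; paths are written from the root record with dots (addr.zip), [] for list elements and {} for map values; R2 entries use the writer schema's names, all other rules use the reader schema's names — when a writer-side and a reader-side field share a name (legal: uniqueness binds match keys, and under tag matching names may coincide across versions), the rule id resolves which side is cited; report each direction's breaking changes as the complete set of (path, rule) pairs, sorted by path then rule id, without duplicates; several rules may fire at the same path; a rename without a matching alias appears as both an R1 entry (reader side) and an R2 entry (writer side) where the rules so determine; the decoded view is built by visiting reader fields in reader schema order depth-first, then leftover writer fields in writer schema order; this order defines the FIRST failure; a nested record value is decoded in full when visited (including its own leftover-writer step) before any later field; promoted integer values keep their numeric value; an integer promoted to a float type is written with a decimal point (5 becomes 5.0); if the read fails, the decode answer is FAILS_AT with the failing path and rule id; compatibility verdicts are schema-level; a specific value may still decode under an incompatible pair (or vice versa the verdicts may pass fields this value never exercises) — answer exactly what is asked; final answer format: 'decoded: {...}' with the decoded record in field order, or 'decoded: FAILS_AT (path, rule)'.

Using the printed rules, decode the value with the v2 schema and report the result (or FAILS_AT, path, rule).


decoded: {"role": "CLOSED", "tags": ["alpha"], "audit": {"factor": 3.75, "version": null, "zip": 5}, "blob": 0xBEEF, "duration": 40}

each type pair in Order: writer, then reader
decode walk for Order under reader schema v2:
  role := "CLOSED"
  tags := ["alpha"]
  audit.factor := 3.75
  audit.version := null (not supplied -> null)
  audit.zip := 5
  blob := 0xBEEF
  duration := 40
  => decoded: {"role": "CLOSED", "tags": ["alpha"], "audit": {"factor": 3.75, "version": null, "zip": 5}, "blob": 0xBEEF, "duration": 40}
the rest of the Order diff is inert for this question:
  enum Color (field role in record Order): symbol FAX added -> affects the rule determinations only; this particular Order value decodes identically
  field zip in record Money: tag 4 changed to 31 -> no rule fires on it and the decoded Order view is identical with or without it


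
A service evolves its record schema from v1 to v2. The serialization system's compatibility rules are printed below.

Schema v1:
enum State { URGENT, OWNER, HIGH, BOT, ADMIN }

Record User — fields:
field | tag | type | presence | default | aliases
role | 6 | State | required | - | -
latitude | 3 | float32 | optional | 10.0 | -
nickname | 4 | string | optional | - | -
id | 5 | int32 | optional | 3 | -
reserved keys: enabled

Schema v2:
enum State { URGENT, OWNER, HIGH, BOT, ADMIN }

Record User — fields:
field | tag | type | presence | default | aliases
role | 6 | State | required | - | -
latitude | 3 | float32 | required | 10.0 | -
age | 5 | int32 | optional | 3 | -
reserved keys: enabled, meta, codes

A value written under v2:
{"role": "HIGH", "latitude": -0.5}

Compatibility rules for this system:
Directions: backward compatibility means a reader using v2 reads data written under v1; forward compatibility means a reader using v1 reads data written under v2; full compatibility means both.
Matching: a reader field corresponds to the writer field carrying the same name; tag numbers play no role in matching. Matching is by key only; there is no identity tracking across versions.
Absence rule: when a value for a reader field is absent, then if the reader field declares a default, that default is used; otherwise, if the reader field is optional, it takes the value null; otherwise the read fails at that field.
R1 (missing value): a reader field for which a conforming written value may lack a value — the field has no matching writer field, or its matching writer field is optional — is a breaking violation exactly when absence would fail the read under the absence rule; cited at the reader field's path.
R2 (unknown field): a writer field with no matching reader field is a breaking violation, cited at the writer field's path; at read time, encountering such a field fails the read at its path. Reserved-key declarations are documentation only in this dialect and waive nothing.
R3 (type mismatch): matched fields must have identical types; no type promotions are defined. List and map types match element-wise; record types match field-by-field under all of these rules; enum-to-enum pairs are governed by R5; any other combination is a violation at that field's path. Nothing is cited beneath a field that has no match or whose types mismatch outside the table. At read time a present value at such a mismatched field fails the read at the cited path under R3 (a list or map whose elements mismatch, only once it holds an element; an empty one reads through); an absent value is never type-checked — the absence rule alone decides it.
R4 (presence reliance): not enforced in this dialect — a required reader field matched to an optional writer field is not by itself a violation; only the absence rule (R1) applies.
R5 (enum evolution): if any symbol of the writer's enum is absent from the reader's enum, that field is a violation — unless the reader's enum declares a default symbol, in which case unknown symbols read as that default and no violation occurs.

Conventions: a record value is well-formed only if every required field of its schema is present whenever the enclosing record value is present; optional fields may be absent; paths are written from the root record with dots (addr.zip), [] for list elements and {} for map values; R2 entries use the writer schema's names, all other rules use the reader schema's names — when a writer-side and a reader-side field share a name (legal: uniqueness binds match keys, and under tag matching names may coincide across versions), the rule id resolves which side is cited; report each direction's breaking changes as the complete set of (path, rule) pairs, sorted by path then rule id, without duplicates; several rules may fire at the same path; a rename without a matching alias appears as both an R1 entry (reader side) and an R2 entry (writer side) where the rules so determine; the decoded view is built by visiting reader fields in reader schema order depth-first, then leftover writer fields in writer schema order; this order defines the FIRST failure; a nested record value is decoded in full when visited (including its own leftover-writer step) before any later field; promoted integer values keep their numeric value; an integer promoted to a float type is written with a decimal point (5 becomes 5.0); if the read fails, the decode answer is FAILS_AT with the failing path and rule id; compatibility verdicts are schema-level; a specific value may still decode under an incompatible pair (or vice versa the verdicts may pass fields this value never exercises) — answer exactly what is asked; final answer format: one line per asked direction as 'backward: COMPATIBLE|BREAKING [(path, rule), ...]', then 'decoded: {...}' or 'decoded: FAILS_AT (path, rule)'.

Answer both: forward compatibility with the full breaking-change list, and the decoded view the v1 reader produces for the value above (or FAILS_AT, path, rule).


arrows below run writer -> reader for User
forward for User (reader v1, writer v2):
  State -> State, writer required: role aligns to role
  float32 -> float32, writer required: latitude aligns to latitude
  no writer field matches reader nickname
  no writer field matches reader id
  leftover writer field: age
  breaking: (age, R2)
  => 1 violation(s): forward is BREAKING for User
decoding the User value with the v1 reader:
  role := "HIGH"
  latitude := -0.5
  nickname := null (absent, optional -> null)
  id := 3 (absent -> default)
  => decoded: {"role": "HIGH", "latitude": -0.5, "nickname": null, "id": 3}
diffs on User not affecting the asked answer:
  field latitude in record User: optional changed to required -> inert for the asked User verdict: nothing fires
  removed field nickname from record User -> its effect on User is confined to the backward direction, not asked

forward: BREAKING [(age, R2)]; decoded: {"role": "HIGH", "latitude": -0.5, "nickname": null, "id": 3}
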